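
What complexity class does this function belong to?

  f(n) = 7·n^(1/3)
O(n^(1/3))

The dominant term in 7·n^(1/3) is 7·n^(1/3), which is Θ(n^(1/3)).
Constants are absorbed, so the tightest bound is O(n^(1/3)).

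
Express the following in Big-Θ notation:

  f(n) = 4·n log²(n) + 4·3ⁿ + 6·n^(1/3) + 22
Θ(3ⁿ)

Order the terms by growth rate: 22 ≺ 6·n^(1/3) ≺ 4·n log²(n) ≺ 4·3ⁿ.
The fastest-growing term 4·3ⁿ dominates as n → ∞; dropping its constant factor gives Θ(3ⁿ).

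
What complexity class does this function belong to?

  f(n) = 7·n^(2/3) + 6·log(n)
O(n^(2/3))

The dominant term in 7·n^(2/3) + 6·log(n) is 7·n^(2/3), which is Θ(n^(2/3)).
Lower-order terms (6·log(n)) are asymptotically negligible.
Constants are absorbed, so the tightest bound is O(n^(2/3)).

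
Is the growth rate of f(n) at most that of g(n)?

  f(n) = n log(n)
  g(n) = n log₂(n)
True

f(n) = n log(n) and g(n) = n log₂(n) are both O(n log n).
Big-O permits equal growth rates (f ≤ c·g for some c), so f(n) = O(g(n)) is true.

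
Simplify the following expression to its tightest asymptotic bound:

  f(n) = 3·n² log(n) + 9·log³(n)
Θ(n² log n)

Order the terms by growth rate: 9·log³(n) ≺ 3·n² log(n).
The fastest-growing term 3·n² log(n) dominates as n → ∞; dropping its constant factor gives Θ(n² log n).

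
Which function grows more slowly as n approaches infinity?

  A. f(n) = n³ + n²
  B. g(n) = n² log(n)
B

f(n) = n³ + n² is O(n³), while g(n) = n² log(n) is O(n² log n).
Since O(n² log n) grows slower than O(n³), g(n) is dominated.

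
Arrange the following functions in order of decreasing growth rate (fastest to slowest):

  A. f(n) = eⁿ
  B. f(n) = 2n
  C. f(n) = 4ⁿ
C > A > B

Comparing growth rates:
C = 4ⁿ is O(4ⁿ)
A = eⁿ is O(eⁿ)
B = 2n is O(n)

Therefore, the order from fastest to slowest is: C > A > B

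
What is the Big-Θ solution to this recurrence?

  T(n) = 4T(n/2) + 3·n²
Θ(n² log n)

Master Theorem: a = 4, b = 2, f(n) = 3·n².
Compute the critical exponent d = log₂(4) = 2.
Compare f(n) = Θ(n²) against n^d:
  k = 2 = d, so f(n) = Θ(n^d) — Case 2.
  Work is balanced across levels: T(n) = Θ(n^d log n) = Θ(n² log n).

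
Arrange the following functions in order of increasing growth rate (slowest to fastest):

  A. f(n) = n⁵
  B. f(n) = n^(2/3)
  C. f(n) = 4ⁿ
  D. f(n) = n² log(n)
B < D < A < C

Comparing growth rates:
B = n^(2/3) is O(n^(2/3))
D = n² log(n) is O(n² log n)
A = n⁵ is O(n⁵)
C = 4ⁿ is O(4ⁿ)

Therefore, the order from slowest to fastest is: B < D < A < C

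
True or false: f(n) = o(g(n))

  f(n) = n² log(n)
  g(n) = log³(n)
False

f(n) = n² log(n) is O(n² log n), and g(n) = log³(n) is O(log³ n).
Since O(n² log n) grows faster than or equal to O(log³ n), f(n) = o(g(n)) is false.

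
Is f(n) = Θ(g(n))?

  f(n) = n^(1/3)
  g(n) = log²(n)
False

f(n) = n^(1/3) is O(n^(1/3)), and g(n) = log²(n) is O(log² n).
Since they have different growth rates, f(n) = Θ(g(n)) is false.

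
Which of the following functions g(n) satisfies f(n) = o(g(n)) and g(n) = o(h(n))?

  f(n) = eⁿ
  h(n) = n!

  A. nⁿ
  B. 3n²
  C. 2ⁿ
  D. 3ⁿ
D

We need g(n) with eⁿ = o(g(n)) and g(n) = o(n!), i.e. O(eⁿ) ≺ g ≺ O(n!).
Check each option:
  A. nⁿ — O(nⁿ) does not grow strictly slower than h(n)
  B. 3n² — O(n²) does not grow strictly faster than f(n)
  C. 2ⁿ — O(2ⁿ) does not grow strictly faster than f(n)
  D. 3ⁿ — O(3ⁿ) is strictly between O(eⁿ) and O(n!) ✓

Only option D (3ⁿ) lies strictly between.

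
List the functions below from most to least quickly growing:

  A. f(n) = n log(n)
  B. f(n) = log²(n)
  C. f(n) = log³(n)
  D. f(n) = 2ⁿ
D > A > C > B

Comparing growth rates:
D = 2ⁿ is O(2ⁿ)
A = n log(n) is O(n log n)
C = log³(n) is O(log³ n)
B = log²(n) is O(log² n)

Therefore, the order from fastest to slowest is: D > A > C > B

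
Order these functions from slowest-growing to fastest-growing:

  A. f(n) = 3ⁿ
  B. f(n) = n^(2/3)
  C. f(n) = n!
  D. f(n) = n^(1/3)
D < B < A < C

Comparing growth rates:
D = n^(1/3) is O(n^(1/3))
B = n^(2/3) is O(n^(2/3))
A = 3ⁿ is O(3ⁿ)
C = n! is O(n!)

Therefore, the order from slowest to fastest is: D < B < A < C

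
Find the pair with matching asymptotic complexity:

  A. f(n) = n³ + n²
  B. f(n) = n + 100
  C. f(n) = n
B and C

Examining each function:
  A. n³ + n² is O(n³)
  B. n + 100 is O(n)
  C. n is O(n)

Functions B and C both have the same complexity class.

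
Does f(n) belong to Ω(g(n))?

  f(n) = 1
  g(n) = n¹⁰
False

f(n) = 1 is O(1), and g(n) = n¹⁰ is O(n¹⁰).
Since O(1) grows slower than O(n¹⁰), f(n) = Ω(g(n)) is false.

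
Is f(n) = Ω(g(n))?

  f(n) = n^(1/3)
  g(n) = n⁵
False

f(n) = n^(1/3) is O(n^(1/3)), and g(n) = n⁵ is O(n⁵).
Since O(n^(1/3)) grows slower than O(n⁵), f(n) = Ω(g(n)) is false.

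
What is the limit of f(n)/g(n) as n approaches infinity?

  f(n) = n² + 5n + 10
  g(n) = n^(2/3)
∞

Since n² + 5n + 10 (O(n²)) grows faster than n^(2/3) (O(n^(2/3))),
the ratio f(n)/g(n) → ∞ as n → ∞.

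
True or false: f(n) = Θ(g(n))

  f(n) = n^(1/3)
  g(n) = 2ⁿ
False

f(n) = n^(1/3) is O(n^(1/3)), and g(n) = 2ⁿ is O(2ⁿ).
Since they have different growth rates, f(n) = Θ(g(n)) is false.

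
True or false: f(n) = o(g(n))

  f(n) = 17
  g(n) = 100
False

f(n) = 17 is O(1), and g(n) = 100 is O(1).
Since they have the same growth rate, f(n) = o(g(n)) is false.
(f = o(g) requires f to grow strictly slower, not equal.)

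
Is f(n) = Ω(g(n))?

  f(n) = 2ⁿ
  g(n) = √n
True

f(n) = 2ⁿ is O(2ⁿ), and g(n) = √n is O(√n).
Since O(2ⁿ) grows at least as fast as O(√n), f(n) = Ω(g(n)) is true.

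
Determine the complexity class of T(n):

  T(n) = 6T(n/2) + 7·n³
Θ(n³)

Master Theorem: a = 6, b = 2, f(n) = 7·n³.
Compute the critical exponent d = log₂(6) = 2.585.
Compare f(n) = Θ(n³) against n^d:
  k = 3 > d = 2.585, so f(n) = Ω(n^(d+ε)) — Case 3.
  Regularity: a·(n/b)^3/n^3 = a/b^3 = 6/8 < 1 ✓.
  The top-level work dominates: T(n) = Θ(f(n)) = Θ(n³).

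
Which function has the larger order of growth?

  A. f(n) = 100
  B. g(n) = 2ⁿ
B

f(n) = 100 is O(1), while g(n) = 2ⁿ is O(2ⁿ).
Since O(2ⁿ) grows faster than O(1), g(n) dominates.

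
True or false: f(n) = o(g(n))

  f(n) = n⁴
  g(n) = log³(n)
False

f(n) = n⁴ is O(n⁴), and g(n) = log³(n) is O(log³ n).
Since O(n⁴) grows faster than or equal to O(log³ n), f(n) = o(g(n)) is false.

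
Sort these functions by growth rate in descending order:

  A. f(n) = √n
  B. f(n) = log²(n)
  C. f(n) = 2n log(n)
C > A > B

Comparing growth rates:
C = 2n log(n) is O(n log n)
A = √n is O(√n)
B = log²(n) is O(log² n)

Therefore, the order from fastest to slowest is: C > A > B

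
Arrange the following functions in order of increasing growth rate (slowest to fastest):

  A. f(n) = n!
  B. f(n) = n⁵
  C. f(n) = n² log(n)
C < B < A

Comparing growth rates:
C = n² log(n) is O(n² log n)
B = n⁵ is O(n⁵)
A = n! is O(n!)

Therefore, the order from slowest to fastest is: C < B < A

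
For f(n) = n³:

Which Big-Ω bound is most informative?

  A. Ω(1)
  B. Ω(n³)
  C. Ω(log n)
B

f(n) = n³ is Ω(n³).
All listed options are valid Big-Ω bounds (lower bounds),
but Ω(n³) is the tightest (largest valid bound).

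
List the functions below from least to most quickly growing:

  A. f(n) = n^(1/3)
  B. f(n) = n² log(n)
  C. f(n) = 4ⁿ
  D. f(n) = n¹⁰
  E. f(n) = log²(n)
E < A < B < D < C

Comparing growth rates:
E = log²(n) is O(log² n)
A = n^(1/3) is O(n^(1/3))
B = n² log(n) is O(n² log n)
D = n¹⁰ is O(n¹⁰)
C = 4ⁿ is O(4ⁿ)

Therefore, the order from slowest to fastest is: E < A < B < D < C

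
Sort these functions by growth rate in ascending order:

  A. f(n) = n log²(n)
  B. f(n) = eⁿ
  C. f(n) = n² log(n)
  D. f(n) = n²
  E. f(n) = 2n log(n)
E < A < D < C < B

Comparing growth rates:
E = 2n log(n) is O(n log n)
A = n log²(n) is O(n log² n)
D = n² is O(n²)
C = n² log(n) is O(n² log n)
B = eⁿ is O(eⁿ)

Therefore, the order from slowest to fastest is: E < A < D < C < B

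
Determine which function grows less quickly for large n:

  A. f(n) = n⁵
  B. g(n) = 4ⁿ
A

f(n) = n⁵ is O(n⁵), while g(n) = 4ⁿ is O(4ⁿ).
Since O(n⁵) grows slower than O(4ⁿ), f(n) is dominated.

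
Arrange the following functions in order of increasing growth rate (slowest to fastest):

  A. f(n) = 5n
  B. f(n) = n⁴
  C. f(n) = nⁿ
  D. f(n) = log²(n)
D < A < B < C

Comparing growth rates:
D = log²(n) is O(log² n)
A = 5n is O(n)
B = n⁴ is O(n⁴)
C = nⁿ is O(nⁿ)

Therefore, the order from slowest to fastest is: D < A < B < C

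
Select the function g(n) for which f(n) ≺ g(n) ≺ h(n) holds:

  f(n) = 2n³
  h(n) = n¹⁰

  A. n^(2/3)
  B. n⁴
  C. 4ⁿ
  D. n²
B

We need g(n) with 2n³ = o(g(n)) and g(n) = o(n¹⁰), i.e. O(n³) ≺ g ≺ O(n¹⁰).
Check each option:
  A. n^(2/3) — O(n^(2/3)) does not grow strictly faster than f(n)
  B. n⁴ — O(n⁴) is strictly between O(n³) and O(n¹⁰) ✓
  C. 4ⁿ — O(4ⁿ) does not grow strictly slower than h(n)
  D. n² — O(n²) does not grow strictly faster than f(n)

Only option B (n⁴) lies strictly between.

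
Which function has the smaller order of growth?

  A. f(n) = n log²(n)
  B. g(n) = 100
B

f(n) = n log²(n) is O(n log² n), while g(n) = 100 is O(1).
Since O(1) grows slower than O(n log² n), g(n) is dominated.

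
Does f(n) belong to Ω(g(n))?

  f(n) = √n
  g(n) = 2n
False

f(n) = √n is O(√n), and g(n) = 2n is O(n).
Since O(√n) grows slower than O(n), f(n) = Ω(g(n)) is false.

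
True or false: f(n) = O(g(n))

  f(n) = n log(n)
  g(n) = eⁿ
True

f(n) = n log(n) is O(n log n), and g(n) = eⁿ is O(eⁿ).
Since O(n log n) ⊆ O(eⁿ) (f grows no faster than g), f(n) = O(g(n)) is true.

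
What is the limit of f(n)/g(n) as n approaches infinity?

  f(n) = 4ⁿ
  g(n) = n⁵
∞

Since 4ⁿ (O(4ⁿ)) grows faster than n⁵ (O(n⁵)),
the ratio f(n)/g(n) → ∞ as n → ∞.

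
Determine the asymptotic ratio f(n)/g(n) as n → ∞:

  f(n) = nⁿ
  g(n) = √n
∞

Since nⁿ (O(nⁿ)) grows faster than √n (O(√n)),
the ratio f(n)/g(n) → ∞ as n → ∞.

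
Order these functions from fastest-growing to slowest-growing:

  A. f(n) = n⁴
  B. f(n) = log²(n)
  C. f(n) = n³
A > C > B

Comparing growth rates:
A = n⁴ is O(n⁴)
C = n³ is O(n³)
B = log²(n) is O(log² n)

Therefore, the order from fastest to slowest is: A > C > B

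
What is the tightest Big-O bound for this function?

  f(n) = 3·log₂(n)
O(log n)

The dominant term in 3·log₂(n) is 3·log₂(n), which is Θ(log n).
Constants are absorbed, so the tightest bound is O(log n).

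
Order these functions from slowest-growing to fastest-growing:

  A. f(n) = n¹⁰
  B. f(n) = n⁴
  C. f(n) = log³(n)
C < B < A

Comparing growth rates:
C = log³(n) is O(log³ n)
B = n⁴ is O(n⁴)
A = n¹⁰ is O(n¹⁰)

Therefore, the order from slowest to fastest is: C < B < A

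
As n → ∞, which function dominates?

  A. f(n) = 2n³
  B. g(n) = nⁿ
B

f(n) = 2n³ is O(n³), while g(n) = nⁿ is O(nⁿ).
Since O(nⁿ) grows faster than O(n³), g(n) dominates.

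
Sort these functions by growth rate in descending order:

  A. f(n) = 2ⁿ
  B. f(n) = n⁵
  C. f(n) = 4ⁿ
C > A > B

Comparing growth rates:
C = 4ⁿ is O(4ⁿ)
A = 2ⁿ is O(2ⁿ)
B = n⁵ is O(n⁵)

Therefore, the order from fastest to slowest is: C > A > B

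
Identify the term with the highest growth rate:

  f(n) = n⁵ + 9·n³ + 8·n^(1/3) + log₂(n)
n⁵

Looking at each term:
  - n⁵ is O(n⁵)
  - 9·n³ is O(n³)
  - 8·n^(1/3) is O(n^(1/3))
  - log₂(n) is O(log n)

The term n⁵ (O(n⁵)) grows fastest and dominates all others.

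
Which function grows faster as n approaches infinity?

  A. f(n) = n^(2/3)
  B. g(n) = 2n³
B

f(n) = n^(2/3) is O(n^(2/3)), while g(n) = 2n³ is O(n³).
Since O(n³) grows faster than O(n^(2/3)), g(n) dominates.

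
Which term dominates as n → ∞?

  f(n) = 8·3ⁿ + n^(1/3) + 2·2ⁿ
8·3ⁿ

Looking at each term:
  - 8·3ⁿ is O(3ⁿ)
  - n^(1/3) is O(n^(1/3))
  - 2·2ⁿ is O(2ⁿ)

The term 8·3ⁿ (O(3ⁿ)) grows fastest and dominates all others.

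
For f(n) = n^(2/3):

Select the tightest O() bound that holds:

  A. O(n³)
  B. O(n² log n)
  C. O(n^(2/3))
C

f(n) = n^(2/3) is O(n^(2/3)).
All listed options are valid Big-O bounds (upper bounds),
but O(n^(2/3)) is the tightest (smallest valid bound).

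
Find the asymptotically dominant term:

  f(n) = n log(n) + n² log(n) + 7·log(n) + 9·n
n² log(n)

Looking at each term:
  - n log(n) is O(n log n)
  - n² log(n) is O(n² log n)
  - 7·log(n) is O(log n)
  - 9·n is O(n)

The term n² log(n) (O(n² log n)) grows fastest and dominates all others.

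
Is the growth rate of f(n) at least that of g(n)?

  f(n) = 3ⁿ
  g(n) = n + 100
True

f(n) = 3ⁿ is O(3ⁿ), and g(n) = n + 100 is O(n).
Since O(3ⁿ) grows at least as fast as O(n), f(n) = Ω(g(n)) is true.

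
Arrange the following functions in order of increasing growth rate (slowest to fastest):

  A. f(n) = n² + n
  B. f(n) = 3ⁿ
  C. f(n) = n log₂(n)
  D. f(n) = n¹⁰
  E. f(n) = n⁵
C < A < E < D < B

Comparing growth rates:
C = n log₂(n) is O(n log n)
A = n² + n is O(n²)
E = n⁵ is O(n⁵)
D = n¹⁰ is O(n¹⁰)
B = 3ⁿ is O(3ⁿ)

Therefore, the order from slowest to fastest is: C < A < E < D < B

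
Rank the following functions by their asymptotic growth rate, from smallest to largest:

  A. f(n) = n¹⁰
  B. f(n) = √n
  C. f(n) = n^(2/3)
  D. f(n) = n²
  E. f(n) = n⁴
B < C < D < E < A

Comparing growth rates:
B = √n is O(√n)
C = n^(2/3) is O(n^(2/3))
D = n² is O(n²)
E = n⁴ is O(n⁴)
A = n¹⁰ is O(n¹⁰)

Therefore, the order from slowest to fastest is: B < C < D < E < A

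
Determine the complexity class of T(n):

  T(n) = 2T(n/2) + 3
Θ(n)

Master Theorem: a = 2, b = 2, f(n) = 3.
Compute the critical exponent d = log₂(2) = 1.
Compare f(n) = Θ(1) against n^d:
  k = 0 < d = 1, so f(n) = O(n^(d-ε)) — Case 1.
  The recursion cost dominates: T(n) = Θ(n^d) = Θ(n).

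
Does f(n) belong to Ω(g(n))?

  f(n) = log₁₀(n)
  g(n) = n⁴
False

f(n) = log₁₀(n) is O(log n), and g(n) = n⁴ is O(n⁴).
Since O(log n) grows slower than O(n⁴), f(n) = Ω(g(n)) is false.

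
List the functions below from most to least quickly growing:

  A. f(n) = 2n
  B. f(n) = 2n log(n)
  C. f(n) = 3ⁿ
C > B > A

Comparing growth rates:
C = 3ⁿ is O(3ⁿ)
B = 2n log(n) is O(n log n)
A = 2n is O(n)

Therefore, the order from fastest to slowest is: C > B > A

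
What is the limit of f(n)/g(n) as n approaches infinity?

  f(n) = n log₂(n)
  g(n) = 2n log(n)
1/(2*log(2))

Since n log₂(n) and 2n log(n) have the same growth rate (O(n log n)),
the ratio converges to a constant: 1/(2*log(2)).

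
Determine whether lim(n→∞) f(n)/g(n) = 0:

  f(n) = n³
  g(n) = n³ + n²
False

f(n) = n³ is O(n³), and g(n) = n³ + n² is O(n³).
Since they have the same growth rate, f(n) = o(g(n)) is false.
(f = o(g) requires f to grow strictly slower, not equal.)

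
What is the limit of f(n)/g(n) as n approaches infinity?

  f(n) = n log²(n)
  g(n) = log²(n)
∞

Since n log²(n) (O(n log² n)) grows faster than log²(n) (O(log² n)),
the ratio f(n)/g(n) → ∞ as n → ∞.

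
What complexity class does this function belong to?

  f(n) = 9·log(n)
O(log n)

The dominant term in 9·log(n) is 9·log(n), which is Θ(log n).
Constants are absorbed, so the tightest bound is O(log n).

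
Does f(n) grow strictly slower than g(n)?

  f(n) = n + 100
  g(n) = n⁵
True

f(n) = n + 100 is O(n), and g(n) = n⁵ is O(n⁵).
Since O(n) grows strictly slower than O(n⁵), f(n) = o(g(n)) is true.
This means lim(n→∞) f(n)/g(n) = 0.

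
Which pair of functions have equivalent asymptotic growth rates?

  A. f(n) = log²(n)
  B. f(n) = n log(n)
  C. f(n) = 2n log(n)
B and C

Examining each function:
  A. log²(n) is O(log² n)
  B. n log(n) is O(n log n)
  C. 2n log(n) is O(n log n)

Functions B and C both have the same complexity class.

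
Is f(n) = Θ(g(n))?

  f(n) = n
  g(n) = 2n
True

f(n) = n and g(n) = 2n are both O(n).
Since they have the same asymptotic growth rate, f(n) = Θ(g(n)) is true.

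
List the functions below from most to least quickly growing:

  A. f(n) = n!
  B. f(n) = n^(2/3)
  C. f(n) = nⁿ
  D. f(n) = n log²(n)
C > A > D > B

Comparing growth rates:
C = nⁿ is O(nⁿ)
A = n! is O(n!)
D = n log²(n) is O(n log² n)
B = n^(2/3) is O(n^(2/3))

Therefore, the order from fastest to slowest is: C > A > D > B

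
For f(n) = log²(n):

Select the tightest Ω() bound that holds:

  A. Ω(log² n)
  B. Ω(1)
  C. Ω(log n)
A

f(n) = log²(n) is Ω(log² n).
All listed options are valid Big-Ω bounds (lower bounds),
but Ω(log² n) is the tightest (largest valid bound).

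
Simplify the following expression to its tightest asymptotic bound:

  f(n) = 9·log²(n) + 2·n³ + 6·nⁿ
Θ(nⁿ)

Order the terms by growth rate: 9·log²(n) ≺ 2·n³ ≺ 6·nⁿ.
The fastest-growing term 6·nⁿ dominates as n → ∞; dropping its constant factor gives Θ(nⁿ).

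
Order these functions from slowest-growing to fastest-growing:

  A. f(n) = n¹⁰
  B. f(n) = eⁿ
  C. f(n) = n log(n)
C < A < B

Comparing growth rates:
C = n log(n) is O(n log n)
A = n¹⁰ is O(n¹⁰)
B = eⁿ is O(eⁿ)

Therefore, the order from slowest to fastest is: C < A < B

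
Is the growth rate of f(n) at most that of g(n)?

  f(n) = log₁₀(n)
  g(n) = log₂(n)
True

f(n) = log₁₀(n) and g(n) = log₂(n) are both O(log n).
Big-O permits equal growth rates (f ≤ c·g for some c), so f(n) = O(g(n)) is true.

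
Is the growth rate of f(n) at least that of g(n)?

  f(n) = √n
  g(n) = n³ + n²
False

f(n) = √n is O(√n), and g(n) = n³ + n² is O(n³).
Since O(√n) grows slower than O(n³), f(n) = Ω(g(n)) is false.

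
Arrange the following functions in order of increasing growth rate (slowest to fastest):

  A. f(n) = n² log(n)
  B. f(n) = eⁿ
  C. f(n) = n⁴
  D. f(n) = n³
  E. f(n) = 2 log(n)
E < A < D < C < B

Comparing growth rates:
E = 2 log(n) is O(log n)
A = n² log(n) is O(n² log n)
D = n³ is O(n³)
C = n⁴ is O(n⁴)
B = eⁿ is O(eⁿ)

Therefore, the order from slowest to fastest is: E < A < D < C < B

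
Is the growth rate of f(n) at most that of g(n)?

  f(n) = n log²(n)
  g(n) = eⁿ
True

f(n) = n log²(n) is O(n log² n), and g(n) = eⁿ is O(eⁿ).
Since O(n log² n) ⊆ O(eⁿ) (f grows no faster than g), f(n) = O(g(n)) is true.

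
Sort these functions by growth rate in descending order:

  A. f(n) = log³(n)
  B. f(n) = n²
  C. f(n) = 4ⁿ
C > B > A

Comparing growth rates:
C = 4ⁿ is O(4ⁿ)
B = n² is O(n²)
A = log³(n) is O(log³ n)

Therefore, the order from fastest to slowest is: C > B > A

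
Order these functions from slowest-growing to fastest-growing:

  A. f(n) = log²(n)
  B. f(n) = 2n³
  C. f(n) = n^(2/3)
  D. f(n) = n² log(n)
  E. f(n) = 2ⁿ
A < C < D < B < E

Comparing growth rates:
A = log²(n) is O(log² n)
C = n^(2/3) is O(n^(2/3))
D = n² log(n) is O(n² log n)
B = 2n³ is O(n³)
E = 2ⁿ is O(2ⁿ)

Therefore, the order from slowest to fastest is: A < C < D < B < E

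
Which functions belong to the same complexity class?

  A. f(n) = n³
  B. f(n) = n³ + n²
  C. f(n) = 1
A and B

Examining each function:
  A. n³ is O(n³)
  B. n³ + n² is O(n³)
  C. 1 is O(1)

Functions A and B both have the same complexity class.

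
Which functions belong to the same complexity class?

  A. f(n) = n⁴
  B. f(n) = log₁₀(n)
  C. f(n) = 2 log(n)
B and C

Examining each function:
  A. n⁴ is O(n⁴)
  B. log₁₀(n) is O(log n)
  C. 2 log(n) is O(log n)

Functions B and C both have the same complexity class.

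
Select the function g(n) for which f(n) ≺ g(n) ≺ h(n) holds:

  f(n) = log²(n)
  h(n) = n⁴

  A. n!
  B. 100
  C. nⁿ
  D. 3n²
D

We need g(n) with log²(n) = o(g(n)) and g(n) = o(n⁴), i.e. O(log² n) ≺ g ≺ O(n⁴).
Check each option:
  A. n! — O(n!) does not grow strictly slower than h(n)
  B. 100 — O(1) does not grow strictly faster than f(n)
  C. nⁿ — O(nⁿ) does not grow strictly slower than h(n)
  D. 3n² — O(n²) is strictly between O(log² n) and O(n⁴) ✓

Only option D (3n²) lies strictly between.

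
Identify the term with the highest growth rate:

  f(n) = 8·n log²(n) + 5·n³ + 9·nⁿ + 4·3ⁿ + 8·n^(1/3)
9·nⁿ

Looking at each term:
  - 8·n log²(n) is O(n log² n)
  - 5·n³ is O(n³)
  - 9·nⁿ is O(nⁿ)
  - 4·3ⁿ is O(3ⁿ)
  - 8·n^(1/3) is O(n^(1/3))

The term 9·nⁿ (O(nⁿ)) grows fastest and dominates all others.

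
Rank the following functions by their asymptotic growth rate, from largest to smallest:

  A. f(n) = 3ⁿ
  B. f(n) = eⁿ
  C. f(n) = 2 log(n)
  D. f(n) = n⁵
A > B > D > C

Comparing growth rates:
A = 3ⁿ is O(3ⁿ)
B = eⁿ is O(eⁿ)
D = n⁵ is O(n⁵)
C = 2 log(n) is O(log n)

Therefore, the order from fastest to slowest is: A > B > D > C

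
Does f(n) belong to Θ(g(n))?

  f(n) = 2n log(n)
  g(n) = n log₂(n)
True

f(n) = 2n log(n) and g(n) = n log₂(n) are both O(n log n).
Since they have the same asymptotic growth rate, f(n) = Θ(g(n)) is true.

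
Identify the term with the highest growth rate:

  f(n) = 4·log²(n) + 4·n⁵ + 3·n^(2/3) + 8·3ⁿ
8·3ⁿ

Looking at each term:
  - 4·log²(n) is O(log² n)
  - 4·n⁵ is O(n⁵)
  - 3·n^(2/3) is O(n^(2/3))
  - 8·3ⁿ is O(3ⁿ)

The term 8·3ⁿ (O(3ⁿ)) grows fastest and dominates all others.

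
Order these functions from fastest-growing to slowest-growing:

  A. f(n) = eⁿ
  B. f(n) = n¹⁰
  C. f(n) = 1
A > B > C

Comparing growth rates:
A = eⁿ is O(eⁿ)
B = n¹⁰ is O(n¹⁰)
C = 1 is O(1)

Therefore, the order from fastest to slowest is: A > B > C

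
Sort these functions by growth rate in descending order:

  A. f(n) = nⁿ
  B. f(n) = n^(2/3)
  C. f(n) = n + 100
A > C > B

Comparing growth rates:
A = nⁿ is O(nⁿ)
C = n + 100 is O(n)
B = n^(2/3) is O(n^(2/3))

Therefore, the order from fastest to slowest is: A > C > B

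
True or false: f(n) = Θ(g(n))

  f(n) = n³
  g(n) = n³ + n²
True

f(n) = n³ and g(n) = n³ + n² are both O(n³).
Since they have the same asymptotic growth rate, f(n) = Θ(g(n)) is true.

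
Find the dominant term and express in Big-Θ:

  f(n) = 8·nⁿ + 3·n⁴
Θ(nⁿ)

Order the terms by growth rate: 3·n⁴ ≺ 8·nⁿ.
The fastest-growing term 8·nⁿ dominates as n → ∞; dropping its constant factor gives Θ(nⁿ).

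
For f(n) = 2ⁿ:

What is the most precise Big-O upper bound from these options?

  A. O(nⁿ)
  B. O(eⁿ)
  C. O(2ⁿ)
C

f(n) = 2ⁿ is O(2ⁿ).
All listed options are valid Big-O bounds (upper bounds),
but O(2ⁿ) is the tightest (smallest valid bound).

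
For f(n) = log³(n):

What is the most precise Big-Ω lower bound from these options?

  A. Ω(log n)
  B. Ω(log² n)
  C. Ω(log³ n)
C

f(n) = log³(n) is Ω(log³ n).
All listed options are valid Big-Ω bounds (lower bounds),
but Ω(log³ n) is the tightest (largest valid bound).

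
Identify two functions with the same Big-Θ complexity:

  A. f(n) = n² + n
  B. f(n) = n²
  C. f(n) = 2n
A and B

Examining each function:
  A. n² + n is O(n²)
  B. n² is O(n²)
  C. 2n is O(n)

Functions A and B both have the same complexity class.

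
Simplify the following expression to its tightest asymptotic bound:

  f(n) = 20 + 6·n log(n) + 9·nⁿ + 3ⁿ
Θ(nⁿ)

Order the terms by growth rate: 20 ≺ 6·n log(n) ≺ 3ⁿ ≺ 9·nⁿ.
The fastest-growing term 9·nⁿ dominates as n → ∞; dropping its constant factor gives Θ(nⁿ).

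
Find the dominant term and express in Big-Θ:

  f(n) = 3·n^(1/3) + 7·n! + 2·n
Θ(n!)

Order the terms by growth rate: 3·n^(1/3) ≺ 2·n ≺ 7·n!.
The fastest-growing term 7·n! dominates as n → ∞; dropping its constant factor gives Θ(n!).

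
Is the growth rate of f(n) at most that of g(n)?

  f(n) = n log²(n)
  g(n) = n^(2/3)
False

f(n) = n log²(n) is O(n log² n), and g(n) = n^(2/3) is O(n^(2/3)).
Since O(n log² n) grows faster than O(n^(2/3)), f(n) = O(g(n)) is false.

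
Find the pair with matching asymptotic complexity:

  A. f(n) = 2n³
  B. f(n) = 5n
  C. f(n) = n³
A and C

Examining each function:
  A. 2n³ is O(n³)
  B. 5n is O(n)
  C. n³ is O(n³)

Functions A and C both have the same complexity class.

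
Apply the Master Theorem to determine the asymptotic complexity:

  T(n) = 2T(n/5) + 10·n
Θ(n)

Master Theorem: a = 2, b = 5, f(n) = 10·n.
Compute the critical exponent d = log₅(2) = 0.431.
Compare f(n) = Θ(n) against n^d:
  k = 1 > d = 0.431, so f(n) = Ω(n^(d+ε)) — Case 3.
  Regularity: a·(n/b)^1/n^1 = a/b^1 = 2/5 < 1 ✓.
  The top-level work dominates: T(n) = Θ(f(n)) = Θ(n).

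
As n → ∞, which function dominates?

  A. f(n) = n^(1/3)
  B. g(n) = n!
B

f(n) = n^(1/3) is O(n^(1/3)), while g(n) = n! is O(n!).
Since O(n!) grows faster than O(n^(1/3)), g(n) dominates.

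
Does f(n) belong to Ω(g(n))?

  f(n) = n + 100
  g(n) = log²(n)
True

f(n) = n + 100 is O(n), and g(n) = log²(n) is O(log² n).
Since O(n) grows at least as fast as O(log² n), f(n) = Ω(g(n)) is true.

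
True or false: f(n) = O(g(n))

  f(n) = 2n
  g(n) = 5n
True

f(n) = 2n and g(n) = 5n are both O(n).
Big-O permits equal growth rates (f ≤ c·g for some c), so f(n) = O(g(n)) is true.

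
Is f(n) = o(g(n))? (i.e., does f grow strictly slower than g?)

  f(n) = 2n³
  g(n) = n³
False

f(n) = 2n³ is O(n³), and g(n) = n³ is O(n³).
Since they have the same growth rate, f(n) = o(g(n)) is false.
(f = o(g) requires f to grow strictly slower, not equal.)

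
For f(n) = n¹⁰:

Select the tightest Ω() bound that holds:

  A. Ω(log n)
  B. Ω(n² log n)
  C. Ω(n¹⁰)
C

f(n) = n¹⁰ is Ω(n¹⁰).
All listed options are valid Big-Ω bounds (lower bounds),
but Ω(n¹⁰) is the tightest (largest valid bound).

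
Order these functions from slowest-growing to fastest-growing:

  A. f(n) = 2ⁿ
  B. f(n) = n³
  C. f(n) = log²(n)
C < B < A

Comparing growth rates:
C = log²(n) is O(log² n)
B = n³ is O(n³)
A = 2ⁿ is O(2ⁿ)

Therefore, the order from slowest to fastest is: C < B < A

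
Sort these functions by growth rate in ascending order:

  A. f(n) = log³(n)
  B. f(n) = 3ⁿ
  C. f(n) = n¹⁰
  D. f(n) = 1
D < A < C < B

Comparing growth rates:
D = 1 is O(1)
A = log³(n) is O(log³ n)
C = n¹⁰ is O(n¹⁰)
B = 3ⁿ is O(3ⁿ)

Therefore, the order from slowest to fastest is: D < A < C < B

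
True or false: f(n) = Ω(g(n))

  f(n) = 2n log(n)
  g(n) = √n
True

f(n) = 2n log(n) is O(n log n), and g(n) = √n is O(√n).
Since O(n log n) grows at least as fast as O(√n), f(n) = Ω(g(n)) is true.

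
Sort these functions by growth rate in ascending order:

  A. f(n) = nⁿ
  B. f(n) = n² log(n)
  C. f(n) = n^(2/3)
C < B < A

Comparing growth rates:
C = n^(2/3) is O(n^(2/3))
B = n² log(n) is O(n² log n)
A = nⁿ is O(nⁿ)

Therefore, the order from slowest to fastest is: C < B < A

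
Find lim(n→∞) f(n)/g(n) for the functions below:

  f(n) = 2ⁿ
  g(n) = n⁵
∞

Since 2ⁿ (O(2ⁿ)) grows faster than n⁵ (O(n⁵)),
the ratio f(n)/g(n) → ∞ as n → ∞.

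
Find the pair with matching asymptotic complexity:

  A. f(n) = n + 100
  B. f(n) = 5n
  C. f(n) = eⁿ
A and B

Examining each function:
  A. n + 100 is O(n)
  B. 5n is O(n)
  C. eⁿ is O(eⁿ)

Functions A and B both have the same complexity class.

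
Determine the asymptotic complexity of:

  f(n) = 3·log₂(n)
O(log n)

The dominant term in 3·log₂(n) is 3·log₂(n), which is Θ(log n).
Constants are absorbed, so the tightest bound is O(log n).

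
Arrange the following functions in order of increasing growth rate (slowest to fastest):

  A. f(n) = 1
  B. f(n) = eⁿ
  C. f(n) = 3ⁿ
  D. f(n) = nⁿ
A < B < C < D

Comparing growth rates:
A = 1 is O(1)
B = eⁿ is O(eⁿ)
C = 3ⁿ is O(3ⁿ)
D = nⁿ is O(nⁿ)

Therefore, the order from slowest to fastest is: A < B < C < D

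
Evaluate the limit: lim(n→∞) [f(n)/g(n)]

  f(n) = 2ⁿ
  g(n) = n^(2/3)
∞

Since 2ⁿ (O(2ⁿ)) grows faster than n^(2/3) (O(n^(2/3))),
the ratio f(n)/g(n) → ∞ as n → ∞.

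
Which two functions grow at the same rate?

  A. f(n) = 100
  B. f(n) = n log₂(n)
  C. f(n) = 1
A and C

Examining each function:
  A. 100 is O(1)
  B. n log₂(n) is O(n log n)
  C. 1 is O(1)

Functions A and C both have the same complexity class.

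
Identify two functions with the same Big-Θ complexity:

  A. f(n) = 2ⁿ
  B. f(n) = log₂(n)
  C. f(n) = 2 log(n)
B and C

Examining each function:
  A. 2ⁿ is O(2ⁿ)
  B. log₂(n) is O(log n)
  C. 2 log(n) is O(log n)

Functions B and C both have the same complexity class.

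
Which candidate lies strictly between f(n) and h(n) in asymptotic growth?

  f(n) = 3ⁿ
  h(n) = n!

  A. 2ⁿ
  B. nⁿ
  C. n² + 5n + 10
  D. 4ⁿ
D

We need g(n) with 3ⁿ = o(g(n)) and g(n) = o(n!), i.e. O(3ⁿ) ≺ g ≺ O(n!).
Check each option:
  A. 2ⁿ — O(2ⁿ) does not grow strictly faster than f(n)
  B. nⁿ — O(nⁿ) does not grow strictly slower than h(n)
  C. n² + 5n + 10 — O(n²) does not grow strictly faster than f(n)
  D. 4ⁿ — O(4ⁿ) is strictly between O(3ⁿ) and O(n!) ✓

Only option D (4ⁿ) lies strictly between.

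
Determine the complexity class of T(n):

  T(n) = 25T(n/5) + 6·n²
Θ(n² log n)

Master Theorem: a = 25, b = 5, f(n) = 6·n².
Compute the critical exponent d = log₅(25) = 2.
Compare f(n) = Θ(n²) against n^d:
  k = 2 = d, so f(n) = Θ(n^d) — Case 2.
  Work is balanced across levels: T(n) = Θ(n^d log n) = Θ(n² log n).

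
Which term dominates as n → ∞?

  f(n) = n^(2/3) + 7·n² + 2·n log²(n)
7·n²

Looking at each term:
  - n^(2/3) is O(n^(2/3))
  - 7·n² is O(n²)
  - 2·n log²(n) is O(n log² n)

The term 7·n² (O(n²)) grows fastest and dominates all others.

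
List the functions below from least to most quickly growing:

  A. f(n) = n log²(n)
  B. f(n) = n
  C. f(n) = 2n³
B < A < C

Comparing growth rates:
B = n is O(n)
A = n log²(n) is O(n log² n)
C = 2n³ is O(n³)

Therefore, the order from slowest to fastest is: B < A < C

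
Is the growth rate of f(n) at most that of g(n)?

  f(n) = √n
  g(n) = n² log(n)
True

f(n) = √n is O(√n), and g(n) = n² log(n) is O(n² log n).
Since O(√n) ⊆ O(n² log n) (f grows no faster than g), f(n) = O(g(n)) is true.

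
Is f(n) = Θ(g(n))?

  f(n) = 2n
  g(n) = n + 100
True

f(n) = 2n and g(n) = n + 100 are both O(n).
Since they have the same asymptotic growth rate, f(n) = Θ(g(n)) is true.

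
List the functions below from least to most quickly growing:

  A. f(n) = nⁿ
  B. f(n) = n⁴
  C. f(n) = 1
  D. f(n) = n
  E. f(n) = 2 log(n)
C < E < D < B < A

Comparing growth rates:
C = 1 is O(1)
E = 2 log(n) is O(log n)
D = n is O(n)
B = n⁴ is O(n⁴)
A = nⁿ is O(nⁿ)

Therefore, the order from slowest to fastest is: C < E < D < B < A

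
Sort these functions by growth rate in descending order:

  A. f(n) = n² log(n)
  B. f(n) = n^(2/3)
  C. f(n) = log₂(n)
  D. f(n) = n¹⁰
D > A > B > C

Comparing growth rates:
D = n¹⁰ is O(n¹⁰)
A = n² log(n) is O(n² log n)
B = n^(2/3) is O(n^(2/3))
C = log₂(n) is O(log n)

Therefore, the order from fastest to slowest is: D > A > B > C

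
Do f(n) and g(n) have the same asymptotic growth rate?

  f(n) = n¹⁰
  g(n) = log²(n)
False

f(n) = n¹⁰ is O(n¹⁰), and g(n) = log²(n) is O(log² n).
Since they have different growth rates, f(n) = Θ(g(n)) is false.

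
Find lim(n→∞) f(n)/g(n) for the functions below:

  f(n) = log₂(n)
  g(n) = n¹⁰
0

Since log₂(n) (O(log n)) grows slower than n¹⁰ (O(n¹⁰)),
the ratio f(n)/g(n) → 0 as n → ∞.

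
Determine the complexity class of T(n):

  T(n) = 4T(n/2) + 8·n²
Θ(n² log n)

Master Theorem: a = 4, b = 2, f(n) = 8·n².
Compute the critical exponent d = log₂(4) = 2.
Compare f(n) = Θ(n²) against n^d:
  k = 2 = d, so f(n) = Θ(n^d) — Case 2.
  Work is balanced across levels: T(n) = Θ(n^d log n) = Θ(n² log n).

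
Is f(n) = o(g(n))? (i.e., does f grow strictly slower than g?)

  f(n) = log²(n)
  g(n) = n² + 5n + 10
True

f(n) = log²(n) is O(log² n), and g(n) = n² + 5n + 10 is O(n²).
Since O(log² n) grows strictly slower than O(n²), f(n) = o(g(n)) is true.
This means lim(n→∞) f(n)/g(n) = 0.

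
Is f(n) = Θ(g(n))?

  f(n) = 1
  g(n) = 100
True

f(n) = 1 and g(n) = 100 are both O(1).
Since they have the same asymptotic growth rate, f(n) = Θ(g(n)) is true.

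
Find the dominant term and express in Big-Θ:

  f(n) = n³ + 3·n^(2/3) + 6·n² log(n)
Θ(n³)

Order the terms by growth rate: 3·n^(2/3) ≺ 6·n² log(n) ≺ n³.
The fastest-growing term n³ dominates as n → ∞; dropping its constant factor gives Θ(n³).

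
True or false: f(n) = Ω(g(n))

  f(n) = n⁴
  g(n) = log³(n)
True

f(n) = n⁴ is O(n⁴), and g(n) = log³(n) is O(log³ n).
Since O(n⁴) grows at least as fast as O(log³ n), f(n) = Ω(g(n)) is true.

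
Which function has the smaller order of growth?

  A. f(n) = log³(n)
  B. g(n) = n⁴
A

f(n) = log³(n) is O(log³ n), while g(n) = n⁴ is O(n⁴).
Since O(log³ n) grows slower than O(n⁴), f(n) is dominated.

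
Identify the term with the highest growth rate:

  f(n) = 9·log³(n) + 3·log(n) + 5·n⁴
5·n⁴

Looking at each term:
  - 9·log³(n) is O(log³ n)
  - 3·log(n) is O(log n)
  - 5·n⁴ is O(n⁴)

The term 5·n⁴ (O(n⁴)) grows fastest and dominates all others.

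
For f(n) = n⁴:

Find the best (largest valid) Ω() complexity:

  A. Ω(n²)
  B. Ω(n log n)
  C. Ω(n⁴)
C

f(n) = n⁴ is Ω(n⁴).
All listed options are valid Big-Ω bounds (lower bounds),
but Ω(n⁴) is the tightest (largest valid bound).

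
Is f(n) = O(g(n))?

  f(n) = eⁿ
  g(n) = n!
True

f(n) = eⁿ is O(eⁿ), and g(n) = n! is O(n!).
Since O(eⁿ) ⊆ O(n!) (f grows no faster than g), f(n) = O(g(n)) is true.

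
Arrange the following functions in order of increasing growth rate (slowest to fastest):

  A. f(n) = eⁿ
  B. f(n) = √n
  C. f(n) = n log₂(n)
B < C < A

Comparing growth rates:
B = √n is O(√n)
C = n log₂(n) is O(n log n)
A = eⁿ is O(eⁿ)

Therefore, the order from slowest to fastest is: B < C < A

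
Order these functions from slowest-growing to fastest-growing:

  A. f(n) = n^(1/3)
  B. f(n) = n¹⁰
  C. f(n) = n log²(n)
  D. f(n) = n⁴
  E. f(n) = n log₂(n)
A < E < C < D < B

Comparing growth rates:
A = n^(1/3) is O(n^(1/3))
E = n log₂(n) is O(n log n)
C = n log²(n) is O(n log² n)
D = n⁴ is O(n⁴)
B = n¹⁰ is O(n¹⁰)

Therefore, the order from slowest to fastest is: A < E < C < D < B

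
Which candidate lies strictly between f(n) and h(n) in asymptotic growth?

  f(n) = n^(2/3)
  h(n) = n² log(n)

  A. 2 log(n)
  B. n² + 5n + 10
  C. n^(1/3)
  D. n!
B

We need g(n) with n^(2/3) = o(g(n)) and g(n) = o(n² log(n)), i.e. O(n^(2/3)) ≺ g ≺ O(n² log n).
Check each option:
  A. 2 log(n) — O(log n) does not grow strictly faster than f(n)
  B. n² + 5n + 10 — O(n²) is strictly between O(n^(2/3)) and O(n² log n) ✓
  C. n^(1/3) — O(n^(1/3)) does not grow strictly faster than f(n)
  D. n! — O(n!) does not grow strictly slower than h(n)

Only option B (n² + 5n + 10) lies strictly between.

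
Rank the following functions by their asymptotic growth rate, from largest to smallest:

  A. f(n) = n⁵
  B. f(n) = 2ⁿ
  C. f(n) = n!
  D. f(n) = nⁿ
D > C > B > A

Comparing growth rates:
D = nⁿ is O(nⁿ)
C = n! is O(n!)
B = 2ⁿ is O(2ⁿ)
A = n⁵ is O(n⁵)

Therefore, the order from fastest to slowest is: D > C > B > A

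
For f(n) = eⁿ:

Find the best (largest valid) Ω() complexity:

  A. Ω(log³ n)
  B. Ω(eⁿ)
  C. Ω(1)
B

f(n) = eⁿ is Ω(eⁿ).
All listed options are valid Big-Ω bounds (lower bounds),
but Ω(eⁿ) is the tightest (largest valid bound).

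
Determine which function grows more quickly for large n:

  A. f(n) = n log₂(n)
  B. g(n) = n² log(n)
B

f(n) = n log₂(n) is O(n log n), while g(n) = n² log(n) is O(n² log n).
Since O(n² log n) grows faster than O(n log n), g(n) dominates.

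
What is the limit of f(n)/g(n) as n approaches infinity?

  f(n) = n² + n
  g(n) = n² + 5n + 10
1

Since n² + n and n² + 5n + 10 have the same growth rate (O(n²)),
the ratio converges to a constant: 1.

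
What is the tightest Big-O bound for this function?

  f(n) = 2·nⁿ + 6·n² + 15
O(nⁿ)

The dominant term in 2·nⁿ + 6·n² + 15 is 2·nⁿ, which is Θ(nⁿ).
Lower-order terms (6·n², 15) are asymptotically negligible.
Constants are absorbed, so the tightest bound is O(nⁿ).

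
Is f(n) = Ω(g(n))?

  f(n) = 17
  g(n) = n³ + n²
False

f(n) = 17 is O(1), and g(n) = n³ + n² is O(n³).
Since O(1) grows slower than O(n³), f(n) = Ω(g(n)) is false.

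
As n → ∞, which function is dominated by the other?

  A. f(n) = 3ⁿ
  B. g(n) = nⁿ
A

f(n) = 3ⁿ is O(3ⁿ), while g(n) = nⁿ is O(nⁿ).
Since O(3ⁿ) grows slower than O(nⁿ), f(n) is dominated.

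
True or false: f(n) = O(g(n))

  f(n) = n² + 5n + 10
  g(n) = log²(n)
False

f(n) = n² + 5n + 10 is O(n²), and g(n) = log²(n) is O(log² n).
Since O(n²) grows faster than O(log² n), f(n) = O(g(n)) is false.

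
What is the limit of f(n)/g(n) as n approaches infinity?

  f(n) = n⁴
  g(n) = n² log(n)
∞

Since n⁴ (O(n⁴)) grows faster than n² log(n) (O(n² log n)),
the ratio f(n)/g(n) → ∞ as n → ∞.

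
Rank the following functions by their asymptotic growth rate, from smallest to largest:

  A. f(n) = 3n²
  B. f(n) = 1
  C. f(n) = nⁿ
B < A < C

Comparing growth rates:
B = 1 is O(1)
A = 3n² is O(n²)
C = nⁿ is O(nⁿ)

Therefore, the order from slowest to fastest is: B < A < C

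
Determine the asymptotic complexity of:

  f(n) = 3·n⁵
O(n⁵)

The dominant term in 3·n⁵ is 3·n⁵, which is Θ(n⁵).
Constants are absorbed, so the tightest bound is O(n⁵).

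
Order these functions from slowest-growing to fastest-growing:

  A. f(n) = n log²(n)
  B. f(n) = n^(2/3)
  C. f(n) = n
B < C < A

Comparing growth rates:
B = n^(2/3) is O(n^(2/3))
C = n is O(n)
A = n log²(n) is O(n log² n)

Therefore, the order from slowest to fastest is: B < C < A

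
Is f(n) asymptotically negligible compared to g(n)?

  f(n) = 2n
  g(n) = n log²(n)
True

f(n) = 2n is O(n), and g(n) = n log²(n) is O(n log² n).
Since O(n) grows strictly slower than O(n log² n), f(n) = o(g(n)) is true.
This means lim(n→∞) f(n)/g(n) = 0.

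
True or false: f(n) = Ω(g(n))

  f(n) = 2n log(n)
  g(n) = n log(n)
True

f(n) = 2n log(n) and g(n) = n log(n) are both O(n log n).
Big-Ω permits equal growth rates (f ≥ c·g for some c > 0), so f(n) = Ω(g(n)) is true.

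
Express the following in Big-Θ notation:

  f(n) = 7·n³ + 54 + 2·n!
Θ(n!)

Order the terms by growth rate: 54 ≺ 7·n³ ≺ 2·n!.
The fastest-growing term 2·n! dominates as n → ∞; dropping its constant factor gives Θ(n!).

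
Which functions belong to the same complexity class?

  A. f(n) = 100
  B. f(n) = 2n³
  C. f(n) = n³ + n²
B and C

Examining each function:
  A. 100 is O(1)
  B. 2n³ is O(n³)
  C. n³ + n² is O(n³)

Functions B and C both have the same complexity class.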